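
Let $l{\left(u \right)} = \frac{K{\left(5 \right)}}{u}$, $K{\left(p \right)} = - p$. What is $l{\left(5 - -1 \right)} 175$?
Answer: $- \frac{875}{6} \approx -145.83$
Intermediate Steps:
$l{\left(u \right)} = - \frac{5}{u}$ ($l{\left(u \right)} = \frac{\left(-1\right) 5}{u} = - \frac{5}{u}$)
$l{\left(5 - -1 \right)} 175 = - \frac{5}{5 - -1} \cdot 175 = - \frac{5}{5 + 1} \cdot 175 = - \frac{5}{6} \cdot 175 = \left(-5\right) \frac{1}{6} \cdot 175 = \left(- \frac{5}{6}\right) 175 = - \frac{875}{6}$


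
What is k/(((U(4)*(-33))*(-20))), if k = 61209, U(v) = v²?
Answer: 20403/3520 ≈ 5.7963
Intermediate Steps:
k/(((U(4)*(-33))*(-20))) = 61209/(((4²*(-33))*(-20))) = 61209/(((16*(-33))*(-20))) = 61209/((-528*(-20))) = 61209/10560 = 61209*(1/10560) = 20403/3520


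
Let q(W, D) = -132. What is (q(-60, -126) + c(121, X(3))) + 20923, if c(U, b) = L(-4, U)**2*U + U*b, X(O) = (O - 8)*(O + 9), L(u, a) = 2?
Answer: 14015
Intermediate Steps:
X(O) = (-8 + O)*(9 + O)
c(U, b) = 4*U + U*b (c(U, b) = 2**2*U + U*b = 4*U + U*b)
(q(-60, -126) + c(121, X(3))) + 20923 = (-132 + 121*(4 + (-72 + 3 + 3**2))) + 20923 = (-132 + 121*(4 + (-72 + 3 + 9))) + 20923 = (-132 + 121*(4 - 60)) + 20923 = (-132 + 121*(-56)) + 20923 = (-132 - 6776) + 20923 = -6908 + 20923 = 14015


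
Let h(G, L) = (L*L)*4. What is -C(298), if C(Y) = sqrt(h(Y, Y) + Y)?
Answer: -sqrt(355514) ≈ -596.25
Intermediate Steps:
h(G, L) = 4*L**2 (h(G, L) = L**2*4 = 4*L**2)
C(Y) = sqrt(Y + 4*Y**2) (C(Y) = sqrt(4*Y**2 + Y) = sqrt(Y + 4*Y**2))
-C(298) = -sqrt(298*(1 + 4*298)) = -sqrt(298*(1 + 1192)) = -sqrt(298*1193) = -sqrt(355514)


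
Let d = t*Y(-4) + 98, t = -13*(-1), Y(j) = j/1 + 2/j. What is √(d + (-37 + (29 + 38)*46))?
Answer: √12338/2 ≈ 55.538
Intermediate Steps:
Y(j) = j + 2/j (Y(j) = j*1 + 2/j = j + 2/j)
t = 13
d = 79/2 (d = 13*(-4 + 2/(-4)) + 98 = 13*(-4 + 2*(-¼)) + 98 = 13*(-4 - ½) + 98 = 13*(-9/2) + 98 = -117/2 + 98 = 79/2 ≈ 39.500)
√(d + (-37 + (29 + 38)*46)) = √(79/2 + (-37 + (29 + 38)*46)) = √(79/2 + (-37 + 67*46)) = √(79/2 + (-37 + 3082)) = √(79/2 + 3045) = √(6169/2) = √12338/2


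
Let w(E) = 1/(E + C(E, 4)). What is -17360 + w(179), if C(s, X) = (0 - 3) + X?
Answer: -3124799/180 ≈ -17360.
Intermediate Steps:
C(s, X) = -3 + X
w(E) = 1/(1 + E) (w(E) = 1/(E + (-3 + 4)) = 1/(E + 1) = 1/(1 + E))
-17360 + w(179) = -17360 + 1/(1 + 179) = -17360 + 1/180 = -3124799/180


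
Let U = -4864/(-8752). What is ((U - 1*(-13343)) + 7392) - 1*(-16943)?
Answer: 20610170/547 ≈ 37679.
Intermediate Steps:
U = 304/547 (U = -4864*(-1/8752) = 304/547 ≈ 0.55576)
((U - 1*(-13343)) + 7392) - 1*(-16943) = ((304/547 - 1*(-13343)) + 7392) - 1*(-16943) = ((304/547 + 13343) + 7392) + 16943 = (7298925/547 + 7392) + 16943 = 11342349/547 + 16943 = 20610170/547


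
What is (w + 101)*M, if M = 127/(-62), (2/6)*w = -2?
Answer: -12065/62 ≈ -194.60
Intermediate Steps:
w = -6 (w = 3*(-2) = -6)
M = -127/62 (M = 127*(-1/62) = -127/62 ≈ -2.0484)
(w + 101)*M = (-6 + 101)*(-127/62) = 95*(-127/62) = -12065/62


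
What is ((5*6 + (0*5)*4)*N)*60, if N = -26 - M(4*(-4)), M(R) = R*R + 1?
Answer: -509400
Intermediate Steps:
M(R) = 1 + R² (M(R) = R² + 1 = 1 + R²)
N = -283 (N = -26 - (1 + (4*(-4))²) = -26 - (1 + (-16)²) = -26 - (1 + 256) = -26 - 1*257 = -26 - 257 = -283)
((5*6 + (0*5)*4)*N)*60 = ((5*6 + (0*5)*4)*(-283))*60 = ((30 + 0*4)*(-283))*60 = ((30 + 0)*(-283))*60 = (30*(-283))*60 = -8490*60 = -509400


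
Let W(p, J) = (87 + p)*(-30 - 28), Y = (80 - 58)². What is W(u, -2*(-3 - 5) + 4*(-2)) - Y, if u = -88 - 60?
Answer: 3054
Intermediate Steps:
Y = 484 (Y = 22² = 484)
u = -148
W(p, J) = -5046 - 58*p (W(p, J) = (87 + p)*(-58) = -5046 - 58*p)
W(u, -2*(-3 - 5) + 4*(-2)) - Y = (-5046 - 58*(-148)) - 1*484 = (-5046 + 8584) - 484 = 3538 - 484 = 3054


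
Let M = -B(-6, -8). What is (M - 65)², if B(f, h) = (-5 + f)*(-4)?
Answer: 11881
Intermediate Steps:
B(f, h) = 20 - 4*f
M = -44 (M = -(20 - 4*(-6)) = -(20 + 24) = -1*44 = -44)
(M - 65)² = (-44 - 65)² = (-109)² = 11881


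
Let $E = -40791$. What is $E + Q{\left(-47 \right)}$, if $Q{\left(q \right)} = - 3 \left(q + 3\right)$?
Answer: $-40659$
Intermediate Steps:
$Q{\left(q \right)} = -9 - 3 q$ ($Q{\left(q \right)} = - 3 \left(3 + q\right) = -9 - 3 q$)
$E + Q{\left(-47 \right)} = -40791 - -132 = -40791 + \left(-9 + 141\right) = -40791 + 132 = -40659$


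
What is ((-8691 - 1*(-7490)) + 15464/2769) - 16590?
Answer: -49247815/2769 ≈ -17785.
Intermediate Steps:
((-8691 - 1*(-7490)) + 15464/2769) - 16590 = ((-8691 + 7490) + 15464*(1/2769)) - 16590 = (-1201 + 15464/2769) - 16590 = -3310105/2769 - 16590 = -49247815/2769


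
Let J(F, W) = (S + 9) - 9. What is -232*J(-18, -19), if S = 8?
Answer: -1856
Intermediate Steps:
J(F, W) = 8 (J(F, W) = (8 + 9) - 9 = 17 - 9 = 8)
-232*J(-18, -19) = -232*8 = -1856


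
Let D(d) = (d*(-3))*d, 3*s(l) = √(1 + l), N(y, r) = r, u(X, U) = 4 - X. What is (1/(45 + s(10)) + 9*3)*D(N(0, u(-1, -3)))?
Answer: -36913725/18214 + 225*√11/18214 ≈ -2026.6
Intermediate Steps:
s(l) = √(1 + l)/3
D(d) = -3*d² (D(d) = (-3*d)*d = -3*d²)
(1/(45 + s(10)) + 9*3)*D(N(0, u(-1, -3))) = (1/(45 + √(1 + 10)/3) + 9*3)*(-3*(4 - 1*(-1))²) = (1/(45 + √11/3) + 27)*(-3*(4 + 1)²) = (27 + 1/(45 + √11/3))*(-3*5²) = (27 + 1/(45 + √11/3))*(-3*25) = (27 + 1/(45 + √11/3))*(-75) = -2025 - 75/(45 + √11/3)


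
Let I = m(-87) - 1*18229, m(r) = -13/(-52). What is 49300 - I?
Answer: 270115/4 ≈ 67529.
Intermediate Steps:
m(r) = ¼ (m(r) = -13*(-1/52) = ¼)
I = -72915/4 (I = ¼ - 1*18229 = ¼ - 18229 = -72915/4 ≈ -18229.)
49300 - I = 49300 - 1*(-72915/4) = 49300 + 72915/4 = 270115/4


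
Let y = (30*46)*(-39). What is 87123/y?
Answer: -29041/17940 ≈ -1.6188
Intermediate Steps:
y = -53820 (y = 1380*(-39) = -53820)
87123/y = 87123/(-53820) = 87123*(-1/53820) = -29041/17940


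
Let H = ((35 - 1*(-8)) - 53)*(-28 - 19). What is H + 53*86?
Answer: 5028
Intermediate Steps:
H = 470 (H = ((35 + 8) - 53)*(-47) = (43 - 53)*(-47) = -10*(-47) = 470)
H + 53*86 = 470 + 53*86 = 470 + 4558 = 5028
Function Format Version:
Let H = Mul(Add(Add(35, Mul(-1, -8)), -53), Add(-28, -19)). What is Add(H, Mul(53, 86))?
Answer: 5028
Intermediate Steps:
H = 470 (H = Mul(Add(Add(35, 8), -53), -47) = Mul(Add(43, -53), -47) = Mul(-10, -47) = 470)
Add(H, Mul(53, 86)) = Add(470, Mul(53, 86)) = Add(470, 4558) = 5028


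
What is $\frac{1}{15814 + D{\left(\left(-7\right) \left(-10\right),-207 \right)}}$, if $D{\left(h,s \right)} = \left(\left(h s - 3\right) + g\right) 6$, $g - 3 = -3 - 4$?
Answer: $- \frac{1}{71168} \approx -1.4051 \cdot 10^{-5}$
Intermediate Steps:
$g = -4$ ($g = 3 - 7 = -4$)
$D{\left(h,s \right)} = -42 + 6 h s$ ($D{\left(h,s \right)} = \left(\left(h s - 3\right) - 4\right) 6 = \left(\left(-3 + h s\right) - 4\right) 6 = \left(-7 + h s\right) 6 = -42 + 6 h s$)
$\frac{1}{15814 + D{\left(\left(-7\right) \left(-10\right),-207 \right)}} = \frac{1}{15814 + \left(-42 + 6 \left(\left(-7\right) \left(-10\right)\right) \left(-207\right)\right)} = \frac{1}{15814 + \left(-42 + 6 \cdot 70 \left(-207\right)\right)} = \frac{1}{15814 - 86982} = \frac{1}{-71168} = - \frac{1}{71168}$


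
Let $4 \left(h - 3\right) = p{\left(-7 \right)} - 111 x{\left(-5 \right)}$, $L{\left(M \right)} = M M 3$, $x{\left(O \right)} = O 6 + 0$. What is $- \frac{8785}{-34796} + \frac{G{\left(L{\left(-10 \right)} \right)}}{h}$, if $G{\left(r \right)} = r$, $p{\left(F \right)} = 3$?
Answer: $\frac{4742735}{7759508} \approx 0.61122$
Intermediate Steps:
$x{\left(O \right)} = 6 O$ ($x{\left(O \right)} = 6 O + 0 = 6 O$)
$L{\left(M \right)} = 3 M^{2}$ ($L{\left(M \right)} = M^{2} \cdot 3 = 3 M^{2}$)
$h = \frac{3345}{4}$ ($h = 3 + \frac{3 - 111 \cdot 6 \left(-5\right)}{4} = 3 + \frac{3 - -3330}{4} = 3 + \frac{3 + 3330}{4} = 3 + \frac{1}{4} \cdot 3333 = 3 + \frac{3333}{4} = \frac{3345}{4} \approx 836.25$)
$- \frac{8785}{-34796} + \frac{G{\left(L{\left(-10 \right)} \right)}}{h} = - \frac{8785}{-34796} + \frac{3 \left(-10\right)^{2}}{\frac{3345}{4}} = \left(-8785\right) \left(- \frac{1}{34796}\right) + 3 \cdot 100 \cdot \frac{4}{3345} = \frac{8785}{34796} + 300 \cdot \frac{4}{3345} = \frac{8785}{34796} + \frac{80}{223} = \frac{4742735}{7759508}$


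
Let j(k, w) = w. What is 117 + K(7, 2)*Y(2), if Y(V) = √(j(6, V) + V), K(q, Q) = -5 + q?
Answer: 121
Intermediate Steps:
Y(V) = √2*√V (Y(V) = √(V + V) = √(2*V) = √2*√V)
117 + K(7, 2)*Y(2) = 117 + (-5 + 7)*(√2*√2) = 117 + 2*2 = 117 + 4 = 121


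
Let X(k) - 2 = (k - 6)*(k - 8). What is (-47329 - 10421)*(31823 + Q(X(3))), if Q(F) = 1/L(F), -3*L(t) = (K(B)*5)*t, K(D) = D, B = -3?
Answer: -31242241800/17 ≈ -1.8378e+9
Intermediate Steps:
X(k) = 2 + (-8 + k)*(-6 + k) (X(k) = 2 + (k - 6)*(k - 8) = 2 + (-6 + k)*(-8 + k) = 2 + (-8 + k)*(-6 + k))
L(t) = 5*t (L(t) = -(-3*5)*t/3 = -(-5)*t = 5*t)
Q(F) = 1/(5*F)
(-47329 - 10421)*(31823 + Q(X(3))) = (-47329 - 10421)*(31823 + 1/(5*(50 + 3² - 14*3))) = -57750*(31823 + 1/(5*(50 + 9 - 42))) = -57750*(31823 + (⅕)/17) = -57750*(31823 + (⅕)*(1/17)) = -57750*(31823 + 1/85) = -57750*2704956/85 = -31242241800/17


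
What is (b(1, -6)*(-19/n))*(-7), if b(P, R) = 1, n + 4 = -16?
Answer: -133/20 ≈ -6.6500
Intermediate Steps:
n = -20 (n = -4 - 16 = -20)
(b(1, -6)*(-19/n))*(-7) = (1*(-19/(-20)))*(-7) = (1*(-19*(-1/20)))*(-7) = (1*(19/20))*(-7) = (19/20)*(-7) = -133/20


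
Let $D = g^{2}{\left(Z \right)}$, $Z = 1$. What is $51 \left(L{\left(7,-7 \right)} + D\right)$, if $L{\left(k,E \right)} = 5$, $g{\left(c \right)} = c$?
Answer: $306$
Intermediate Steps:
$D = 1$ ($D = 1^{2} = 1$)
$51 \left(L{\left(7,-7 \right)} + D\right) = 51 \left(5 + 1\right) = 51 \cdot 6 = 306$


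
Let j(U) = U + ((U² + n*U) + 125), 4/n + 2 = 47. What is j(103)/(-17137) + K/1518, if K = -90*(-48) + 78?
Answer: 441780464/195104745 ≈ 2.2643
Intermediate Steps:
n = 4/45 (n = 4/(-2 + 47) = 4/45 ≈ 0.088889)
K = 4398 (K = 4320 + 78 = 4398)
j(U) = 125 + U² + 49*U/45 (j(U) = U + ((U² + 4*U/45) + 125) = U + (125 + U² + 4*U/45) = 125 + U² + 49*U/45)
j(103)/(-17137) + K/1518 = (125 + 103² + (49/45)*103)/(-17137) + 4398/1518 = (125 + 10609 + 5047/45)*(-1/17137) + 4398*(1/1518) = (488077/45)*(-1/17137) + 733/253 = -488077/771165 + 733/253 = 441780464/195104745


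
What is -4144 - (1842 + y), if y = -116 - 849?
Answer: -5021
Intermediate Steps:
y = -965
-4144 - (1842 + y) = -4144 - (1842 - 965) = -4144 - 1*877 = -4144 - 877 = -5021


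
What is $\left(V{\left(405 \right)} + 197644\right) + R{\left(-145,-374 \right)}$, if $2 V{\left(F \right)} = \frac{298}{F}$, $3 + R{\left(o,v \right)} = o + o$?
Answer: $\frac{79927304}{405} \approx 1.9735 \cdot 10^{5}$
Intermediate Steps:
$R{\left(o,v \right)} = -3 + 2 o$ ($R{\left(o,v \right)} = -3 + \left(o + o\right) = -3 + 2 o$)
$V{\left(F \right)} = \frac{149}{F}$ ($V{\left(F \right)} = \frac{298 \frac{1}{F}}{2} = \frac{149}{F}$)
$\left(V{\left(405 \right)} + 197644\right) + R{\left(-145,-374 \right)} = \left(\frac{149}{405} + 197644\right) + \left(-3 + 2 \left(-145\right)\right) = \left(149 \cdot \frac{1}{405} + 197644\right) - 293 = \left(\frac{149}{405} + 197644\right) - 293 = \frac{80045969}{405} - 293 = \frac{79927304}{405}$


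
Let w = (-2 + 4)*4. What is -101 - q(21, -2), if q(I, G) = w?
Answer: -109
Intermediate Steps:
w = 8 (w = 2*4 = 8)
q(I, G) = 8
-101 - q(21, -2) = -101 - 1*8 = -101 - 8 = -109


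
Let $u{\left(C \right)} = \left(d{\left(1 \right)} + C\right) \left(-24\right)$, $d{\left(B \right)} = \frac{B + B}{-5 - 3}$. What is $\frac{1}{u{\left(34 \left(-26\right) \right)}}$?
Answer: $\frac{1}{21222} \approx 4.7121 \cdot 10^{-5}$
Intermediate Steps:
$d{\left(B \right)} = - \frac{B}{4}$ ($d{\left(B \right)} = \frac{2 B}{-8} = 2 B \left(- \frac{1}{8}\right) = - \frac{B}{4}$)
$u{\left(C \right)} = 6 - 24 C$ ($u{\left(C \right)} = \left(\left(- \frac{1}{4}\right) 1 + C\right) \left(-24\right) = \left(- \frac{1}{4} + C\right) \left(-24\right) = 6 - 24 C$)
$\frac{1}{u{\left(34 \left(-26\right) \right)}} = \frac{1}{6 - 24 \cdot 34 \left(-26\right)} = \frac{1}{6 - -21216} = \frac{1}{6 + 21216} = \frac{1}{21222}$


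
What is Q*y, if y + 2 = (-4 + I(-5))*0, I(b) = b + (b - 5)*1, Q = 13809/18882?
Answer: -4603/3147 ≈ -1.4627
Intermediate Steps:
Q = 4603/6294 (Q = 13809*(1/18882) = 4603/6294 ≈ 0.73133)
I(b) = -5 + 2*b (I(b) = b + (-5 + b)*1 = b + (-5 + b) = -5 + 2*b)
y = -2 (y = -2 + (-4 + (-5 + 2*(-5)))*0 = -2 + (-4 + (-5 - 10))*0 = -2 + (-4 - 15)*0 = -2 - 19*0 = -2 + 0 = -2)
Q*y = (4603/6294)*(-2) = -4603/3147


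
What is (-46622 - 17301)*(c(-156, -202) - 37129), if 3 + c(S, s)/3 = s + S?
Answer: 2442625676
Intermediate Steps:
c(S, s) = -9 + 3*S + 3*s (c(S, s) = -9 + 3*(s + S) = -9 + 3*(S + s) = -9 + (3*S + 3*s) = -9 + 3*S + 3*s)
(-46622 - 17301)*(c(-156, -202) - 37129) = (-46622 - 17301)*((-9 + 3*(-156) + 3*(-202)) - 37129) = -63923*((-9 - 468 - 606) - 37129) = -63923*(-1083 - 37129) = -63923*(-38212) = 2442625676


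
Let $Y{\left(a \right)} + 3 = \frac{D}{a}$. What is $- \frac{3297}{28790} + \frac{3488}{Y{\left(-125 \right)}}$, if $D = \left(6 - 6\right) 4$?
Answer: $- \frac{100429411}{86370} \approx -1162.8$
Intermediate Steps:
$D = 0$ ($D = 0 \cdot 4 = 0$)
$Y{\left(a \right)} = -3$ ($Y{\left(a \right)} = -3 + \frac{0}{a} = -3 + 0 = -3$)
$- \frac{3297}{28790} + \frac{3488}{Y{\left(-125 \right)}} = - \frac{3297}{28790} + \frac{3488}{-3} = \left(-3297\right) \frac{1}{28790} + 3488 \left(- \frac{1}{3}\right) = - \frac{3297}{28790} - \frac{3488}{3} = - \frac{100429411}{86370}$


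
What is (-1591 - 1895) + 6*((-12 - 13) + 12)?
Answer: -3564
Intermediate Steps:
(-1591 - 1895) + 6*((-12 - 13) + 12) = -3486 + 6*(-25 + 12) = -3486 + 6*(-13) = -3486 - 78 = -3564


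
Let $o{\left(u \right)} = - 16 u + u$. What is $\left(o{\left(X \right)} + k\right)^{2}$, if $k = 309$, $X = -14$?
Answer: $269361$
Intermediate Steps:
$o{\left(u \right)} = - 15 u$
$\left(o{\left(X \right)} + k\right)^{2} = \left(\left(-15\right) \left(-14\right) + 309\right)^{2} = \left(210 + 309\right)^{2} = 519^{2} = 269361$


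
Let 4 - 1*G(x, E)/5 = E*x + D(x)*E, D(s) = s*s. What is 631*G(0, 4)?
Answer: 12620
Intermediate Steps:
D(s) = s²
G(x, E) = 20 - 5*E*x - 5*E*x² (G(x, E) = 20 - 5*(E*x + x²*E) = 20 - 5*(E*x + E*x²) = 20 + (-5*E*x - 5*E*x²) = 20 - 5*E*x - 5*E*x²)
631*G(0, 4) = 631*(20 - 5*4*0 - 5*4*0²) = 631*(20 + 0 - 5*4*0) = 631*(20 + 0 + 0) = 631*20 = 12620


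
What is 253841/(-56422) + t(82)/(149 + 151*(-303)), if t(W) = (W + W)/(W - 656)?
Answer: -10129130238/2251435277 ≈ -4.4990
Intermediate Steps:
t(W) = 2*W/(-656 + W) (t(W) = (2*W)/(-656 + W) = 2*W/(-656 + W))
253841/(-56422) + t(82)/(149 + 151*(-303)) = 253841/(-56422) + (2*82/(-656 + 82))/(149 + 151*(-303)) = 253841*(-1/56422) + (2*82/(-574))/(149 - 45753) = -253841/56422 + (2*82*(-1/574))/(-45604) = -253841/56422 - 2/7*(-1/45604) = -253841/56422 + 1/159614 = -10129130238/2251435277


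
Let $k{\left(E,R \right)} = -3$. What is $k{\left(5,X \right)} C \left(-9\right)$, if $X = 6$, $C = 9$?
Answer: $243$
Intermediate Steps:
$k{\left(5,X \right)} C \left(-9\right) = \left(-3\right) 9 \left(-9\right) = \left(-27\right) \left(-9\right) = 243$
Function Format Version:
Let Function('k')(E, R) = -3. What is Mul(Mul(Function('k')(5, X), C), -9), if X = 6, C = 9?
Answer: 243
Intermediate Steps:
Mul(Mul(Function('k')(5, X), C), -9) = Mul(Mul(-3, 9), -9) = Mul(-27, -9) = 243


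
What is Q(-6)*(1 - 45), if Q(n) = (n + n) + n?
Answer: 792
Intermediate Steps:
Q(n) = 3*n (Q(n) = 2*n + n = 3*n)
Q(-6)*(1 - 45) = (3*(-6))*(1 - 45) = -18*(-44) = 792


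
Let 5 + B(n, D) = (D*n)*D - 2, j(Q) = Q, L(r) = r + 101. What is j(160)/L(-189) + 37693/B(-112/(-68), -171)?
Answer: -9323989/9004919 ≈ -1.0354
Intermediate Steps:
L(r) = 101 + r
B(n, D) = -7 + n*D**2 (B(n, D) = -5 + ((D*n)*D - 2) = -5 + (n*D**2 - 2) = -5 + (-2 + n*D**2) = -7 + n*D**2)
j(160)/L(-189) + 37693/B(-112/(-68), -171) = 160/(101 - 189) + 37693/(-7 - 112/(-68)*(-171)**2) = 160/(-88) + 37693/(-7 - 112*(-1/68)*29241) = 160*(-1/88) + 37693/(-7 + (28/17)*29241) = -20/11 + 37693/(-7 + 818748/17) = -20/11 + 37693/(818629/17) = -20/11 + 37693*(17/818629) = -20/11 + 640781/818629 = -9323989/9004919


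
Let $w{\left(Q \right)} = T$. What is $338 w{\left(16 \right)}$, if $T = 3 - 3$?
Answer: $0$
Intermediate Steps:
$T = 0$ ($T = 3 - 3 = 0$)
$w{\left(Q \right)} = 0$
$338 w{\left(16 \right)} = 338 \cdot 0 = 0$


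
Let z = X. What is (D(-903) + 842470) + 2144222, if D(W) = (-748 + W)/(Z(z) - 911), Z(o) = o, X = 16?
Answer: 2673090991/895 ≈ 2.9867e+6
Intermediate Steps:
z = 16
D(W) = 748/895 - W/895 (D(W) = (-748 + W)/(16 - 911) = (-748 + W)/(-895) = (-748 + W)*(-1/895) = 748/895 - W/895)
(D(-903) + 842470) + 2144222 = ((748/895 - 1/895*(-903)) + 842470) + 2144222 = ((748/895 + 903/895) + 842470) + 2144222 = (1651/895 + 842470) + 2144222 = 754012301/895 + 2144222 = 2673090991/895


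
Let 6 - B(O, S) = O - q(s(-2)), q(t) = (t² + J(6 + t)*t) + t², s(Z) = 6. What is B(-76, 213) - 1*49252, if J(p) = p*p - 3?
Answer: -48252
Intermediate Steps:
J(p) = -3 + p² (J(p) = p² - 3 = -3 + p²)
q(t) = 2*t² + t*(-3 + (6 + t)²) (q(t) = (t² + (-3 + (6 + t)²)*t) + t² = (t² + t*(-3 + (6 + t)²)) + t² = 2*t² + t*(-3 + (6 + t)²))
B(O, S) = 924 - O (B(O, S) = 6 - (O - 6*(33 + 6² + 14*6)) = 6 - (O - 6*(33 + 36 + 84)) = 6 - (O - 6*153) = 6 - (O - 1*918) = 6 - (O - 918) = 6 - (-918 + O) = 6 + (918 - O) = 924 - O)
B(-76, 213) - 1*49252 = (924 - 1*(-76)) - 1*49252 = (924 + 76) - 49252 = 1000 - 49252 = -48252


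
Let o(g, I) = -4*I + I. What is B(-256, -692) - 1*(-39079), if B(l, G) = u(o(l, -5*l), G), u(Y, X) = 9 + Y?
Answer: 35248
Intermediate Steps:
o(g, I) = -3*I
B(l, G) = 9 + 15*l (B(l, G) = 9 - (-15)*l = 9 + 15*l)
B(-256, -692) - 1*(-39079) = (9 + 15*(-256)) - 1*(-39079) = (9 - 3840) + 39079 = -3831 + 39079 = 35248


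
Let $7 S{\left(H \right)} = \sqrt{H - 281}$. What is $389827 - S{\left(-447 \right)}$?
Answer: $389827 - \frac{2 i \sqrt{182}}{7} \approx 3.8983 \cdot 10^{5} - 3.8545 i$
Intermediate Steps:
$S{\left(H \right)} = \frac{\sqrt{-281 + H}}{7}$ ($S{\left(H \right)} = \frac{\sqrt{H - 281}}{7} = \frac{\sqrt{-281 + H}}{7}$)
$389827 - S{\left(-447 \right)} = 389827 - \frac{\sqrt{-281 - 447}}{7} = 389827 - \frac{\sqrt{-728}}{7} = 389827 - \frac{2 i \sqrt{182}}{7}$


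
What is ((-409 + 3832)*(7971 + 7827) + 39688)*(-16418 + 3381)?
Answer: -705513446954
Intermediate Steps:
((-409 + 3832)*(7971 + 7827) + 39688)*(-16418 + 3381) = (3423*15798 + 39688)*(-13037) = (54076554 + 39688)*(-13037) = 54116242*(-13037) = -705513446954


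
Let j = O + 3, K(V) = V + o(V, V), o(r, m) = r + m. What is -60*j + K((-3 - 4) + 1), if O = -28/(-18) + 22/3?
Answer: -2194/3 ≈ -731.33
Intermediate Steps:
o(r, m) = m + r
O = 80/9 (O = -28*(-1/18) + 22*(⅓) = 14/9 + 22/3 = 80/9 ≈ 8.8889)
K(V) = 3*V (K(V) = V + (V + V) = V + 2*V = 3*V)
j = 107/9 (j = 80/9 + 3 = 107/9 ≈ 11.889)
-60*j + K((-3 - 4) + 1) = -60*107/9 + 3*((-3 - 4) + 1) = -2140/3 + 3*(-7 + 1) = -2140/3 + 3*(-6) = -2140/3 - 18 = -2194/3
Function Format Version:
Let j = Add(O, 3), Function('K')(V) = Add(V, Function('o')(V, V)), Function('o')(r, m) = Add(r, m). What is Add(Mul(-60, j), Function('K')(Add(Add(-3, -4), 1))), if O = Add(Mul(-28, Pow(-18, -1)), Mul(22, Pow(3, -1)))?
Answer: Rational(-2194, 3) ≈ -731.33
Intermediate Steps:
Function('o')(r, m) = Add(m, r)
O = Rational(80, 9) (O = Add(Mul(-28, Rational(-1, 18)), Mul(22, Rational(1, 3))) = Add(Rational(14, 9), Rational(22, 3)) = Rational(80, 9) ≈ 8.8889)
Function('K')(V) = Mul(3, V) (Function('K')(V) = Add(V, Add(V, V)) = Add(V, Mul(2, V)) = Mul(3, V))
j = Rational(107, 9) (j = Add(Rational(80, 9), 3) = Rational(107, 9) ≈ 11.889)
Add(Mul(-60, j), Function('K')(Add(Add(-3, -4), 1))) = Add(Mul(-60, Rational(107, 9)), Mul(3, Add(Add(-3, -4), 1))) = Add(Rational(-2140, 3), Mul(3, Add(-7, 1))) = Add(Rational(-2140, 3), Mul(3, -6)) = Add(Rational(-2140, 3), -18) = Rational(-2194, 3)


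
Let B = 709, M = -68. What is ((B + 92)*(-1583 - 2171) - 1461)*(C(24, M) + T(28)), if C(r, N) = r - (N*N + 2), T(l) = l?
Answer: 13760490210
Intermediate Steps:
C(r, N) = -2 + r - N² (C(r, N) = r - (N² + 2) = r - (2 + N²) = r + (-2 - N²) = -2 + r - N²)
((B + 92)*(-1583 - 2171) - 1461)*(C(24, M) + T(28)) = ((709 + 92)*(-1583 - 2171) - 1461)*((-2 + 24 - 1*(-68)²) + 28) = (801*(-3754) - 1461)*((-2 + 24 - 1*4624) + 28) = (-3006954 - 1461)*((-2 + 24 - 4624) + 28) = -3008415*(-4602 + 28) = -3008415*(-4574) = 13760490210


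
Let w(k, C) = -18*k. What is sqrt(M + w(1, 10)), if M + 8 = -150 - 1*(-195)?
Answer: sqrt(19) ≈ 4.3589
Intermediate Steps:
M = 37 (M = -8 + (-150 - 1*(-195)) = -8 + (-150 + 195) = -8 + 45 = 37)
sqrt(M + w(1, 10)) = sqrt(37 - 18*1) = sqrt(37 - 18) = sqrt(19)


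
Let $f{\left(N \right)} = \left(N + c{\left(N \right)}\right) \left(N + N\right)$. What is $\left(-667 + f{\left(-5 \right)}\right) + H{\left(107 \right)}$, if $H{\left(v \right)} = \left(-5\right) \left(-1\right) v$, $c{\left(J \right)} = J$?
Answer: $-32$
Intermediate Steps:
$H{\left(v \right)} = 5 v$
$f{\left(N \right)} = 4 N^{2}$ ($f{\left(N \right)} = \left(N + N\right) \left(N + N\right) = 2 N 2 N = 4 N^{2}$)
$\left(-667 + f{\left(-5 \right)}\right) + H{\left(107 \right)} = \left(-667 + 4 \left(-5\right)^{2}\right) + 5 \cdot 107 = \left(-667 + 4 \cdot 25\right) + 535 = \left(-667 + 100\right) + 535 = -567 + 535 = -32$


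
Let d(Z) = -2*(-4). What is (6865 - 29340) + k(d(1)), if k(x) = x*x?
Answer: -22411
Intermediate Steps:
d(Z) = 8
k(x) = x**2
(6865 - 29340) + k(d(1)) = (6865 - 29340) + 8**2 = -22475 + 64 = -22411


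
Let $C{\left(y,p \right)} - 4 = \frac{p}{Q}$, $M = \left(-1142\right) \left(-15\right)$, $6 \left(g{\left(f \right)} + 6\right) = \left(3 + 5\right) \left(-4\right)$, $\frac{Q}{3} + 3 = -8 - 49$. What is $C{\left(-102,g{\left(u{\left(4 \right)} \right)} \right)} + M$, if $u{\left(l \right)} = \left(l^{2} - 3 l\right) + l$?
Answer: $\frac{4626197}{270} \approx 17134.0$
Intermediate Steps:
$Q = -180$ ($Q = -9 + 3 \left(-8 - 49\right) = -9 + 3 \left(-57\right) = -9 - 171 = -180$)
$u{\left(l \right)} = l^{2} - 2 l$
$g{\left(f \right)} = - \frac{34}{3}$ ($g{\left(f \right)} = -6 + \frac{\left(3 + 5\right) \left(-4\right)}{6} = -6 + \frac{8 \left(-4\right)}{6} = -6 + \frac{1}{6} \left(-32\right) = -6 - \frac{16}{3} = - \frac{34}{3}$)
$M = 17130$
$C{\left(y,p \right)} = 4 - \frac{p}{180}$ ($C{\left(y,p \right)} = 4 + \frac{p}{-180} = 4 + p \left(- \frac{1}{180}\right) = 4 - \frac{p}{180}$)
$C{\left(-102,g{\left(u{\left(4 \right)} \right)} \right)} + M = \left(4 - - \frac{17}{270}\right) + 17130 = \left(4 + \frac{17}{270}\right) + 17130 = \frac{1097}{270} + 17130 = \frac{4626197}{270}$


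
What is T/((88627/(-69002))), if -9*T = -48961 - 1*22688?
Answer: -549324922/88627 ≈ -6198.2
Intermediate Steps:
T = 7961 (T = -(-48961 - 1*22688)/9 = -(-48961 - 22688)/9 = -⅑*(-71649) = 7961)
T/((88627/(-69002))) = 7961/((88627/(-69002))) = 7961/((88627*(-1/69002))) = 7961/(-88627/69002) = 7961*(-69002/88627) = -549324922/88627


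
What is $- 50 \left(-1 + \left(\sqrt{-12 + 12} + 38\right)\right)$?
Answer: $-1850$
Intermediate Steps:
$- 50 \left(-1 + \left(\sqrt{-12 + 12} + 38\right)\right) = - 50 \left(-1 + \left(\sqrt{0} + 38\right)\right) = - 50 \left(-1 + \left(0 + 38\right)\right) = - 50 \left(-1 + 38\right) = \left(-50\right) 37 = -1850$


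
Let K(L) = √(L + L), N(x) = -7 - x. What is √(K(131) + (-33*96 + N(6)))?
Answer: √(-3181 + √262) ≈ 56.257*I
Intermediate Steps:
K(L) = √2*√L (K(L) = √(2*L) = √2*√L)
√(K(131) + (-33*96 + N(6))) = √(√2*√131 + (-33*96 + (-7 - 1*6))) = √(√262 + (-3168 + (-7 - 6))) = √(√262 + (-3168 - 13)) = √(√262 - 3181) = √(-3181 + √262)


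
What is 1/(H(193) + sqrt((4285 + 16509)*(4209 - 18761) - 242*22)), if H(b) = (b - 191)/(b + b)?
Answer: 193/11271532947389 - 74498*I*sqrt(75649903)/11271532947389 ≈ 1.7123e-11 - 5.7486e-5*I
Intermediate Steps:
H(b) = (-191 + b)/(2*b) (H(b) = (-191 + b)/((2*b)) = (-191 + b)*(1/(2*b)) = (-191 + b)/(2*b))
1/(H(193) + sqrt((4285 + 16509)*(4209 - 18761) - 242*22)) = 1/((1/2)*(-191 + 193)/193 + sqrt((4285 + 16509)*(4209 - 18761) - 242*22)) = 1/((1/2)*(1/193)*2 + sqrt(20794*(-14552) - 5324)) = 1/(1/193 + sqrt(-302594288 - 5324)) = 1/(1/193 + sqrt(-302599612)) = 1/(1/193 + 2*I*sqrt(75649903))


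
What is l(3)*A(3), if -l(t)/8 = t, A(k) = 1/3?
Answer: -8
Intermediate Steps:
A(k) = 1/3
l(t) = -8*t
l(3)*A(3) = -8*3*(1/3) = -24*1/3 = -8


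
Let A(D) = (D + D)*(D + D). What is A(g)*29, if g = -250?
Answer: 7250000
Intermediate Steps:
A(D) = 4*D² (A(D) = (2*D)*(2*D) = 4*D²)
A(g)*29 = (4*(-250)²)*29 = (4*62500)*29 = 250000*29 = 7250000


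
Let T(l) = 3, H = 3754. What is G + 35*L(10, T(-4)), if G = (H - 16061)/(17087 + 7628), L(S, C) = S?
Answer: 8637943/24715 ≈ 349.50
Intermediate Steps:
G = -12307/24715 (G = (3754 - 16061)/(17087 + 7628) = -12307/24715 ≈ -0.49796)
G + 35*L(10, T(-4)) = -12307/24715 + 35*10 = -12307/24715 + 350 = 8637943/24715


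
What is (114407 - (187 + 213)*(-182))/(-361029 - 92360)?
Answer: -187207/453389 ≈ -0.41291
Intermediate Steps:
(114407 - (187 + 213)*(-182))/(-361029 - 92360) = (114407 - 400*(-182))/(-453389) = (114407 - 1*(-72800))*(-1/453389) = (114407 + 72800)*(-1/453389) = 187207*(-1/453389) = -187207/453389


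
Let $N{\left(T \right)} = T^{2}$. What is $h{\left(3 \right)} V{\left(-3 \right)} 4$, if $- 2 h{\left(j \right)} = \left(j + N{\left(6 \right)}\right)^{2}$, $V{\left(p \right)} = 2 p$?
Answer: $18252$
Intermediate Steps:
$h{\left(j \right)} = - \frac{\left(36 + j\right)^{2}}{2}$ ($h{\left(j \right)} = - \frac{\left(j + 6^{2}\right)^{2}}{2} = - \frac{\left(j + 36\right)^{2}}{2} = - \frac{\left(36 + j\right)^{2}}{2}$)
$h{\left(3 \right)} V{\left(-3 \right)} 4 = - \frac{\left(36 + 3\right)^{2}}{2} \cdot 2 \left(-3\right) 4 = - \frac{39^{2}}{2} \left(-6\right) 4 = \left(- \frac{1}{2}\right) 1521 \left(-6\right) 4 = \left(- \frac{1521}{2}\right) \left(-6\right) 4 = 4563 \cdot 4 = 18252$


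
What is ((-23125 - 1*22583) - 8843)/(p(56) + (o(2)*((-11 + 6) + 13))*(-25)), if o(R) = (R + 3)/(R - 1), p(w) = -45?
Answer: 54551/1045 ≈ 52.202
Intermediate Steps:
o(R) = (3 + R)/(-1 + R)
((-23125 - 1*22583) - 8843)/(p(56) + (o(2)*((-11 + 6) + 13))*(-25)) = ((-23125 - 1*22583) - 8843)/(-45 + (((3 + 2)/(-1 + 2))*((-11 + 6) + 13))*(-25)) = ((-23125 - 22583) - 8843)/(-45 + ((5/1)*(-5 + 13))*(-25)) = (-45708 - 8843)/(-45 + ((1*5)*8)*(-25)) = -54551/(-45 + (5*8)*(-25)) = -54551/(-45 + 40*(-25)) = -54551/(-45 - 1000) = -54551/(-1045) = -54551*(-1/1045) = 54551/1045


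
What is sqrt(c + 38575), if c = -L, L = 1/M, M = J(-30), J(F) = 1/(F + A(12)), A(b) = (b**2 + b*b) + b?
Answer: sqrt(38305) ≈ 195.72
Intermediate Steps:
A(b) = b + 2*b**2 (A(b) = (b**2 + b**2) + b = 2*b**2 + b = b + 2*b**2)
J(F) = 1/(300 + F) (J(F) = 1/(F + 12*(1 + 2*12)) = 1/(F + 12*(1 + 24)) = 1/(F + 12*25) = 1/(F + 300) = 1/(300 + F))
M = 1/270 (M = 1/(300 - 30) = 1/270 ≈ 0.0037037)
L = 270 (L = 1/(1/270) = 270)
c = -270 (c = -1*270 = -270)
sqrt(c + 38575) = sqrt(-270 + 38575) = sqrt(38305)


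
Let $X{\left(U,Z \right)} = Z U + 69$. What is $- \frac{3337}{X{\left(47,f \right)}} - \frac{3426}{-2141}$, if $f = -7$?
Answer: $\frac{8035277}{556660} \approx 14.435$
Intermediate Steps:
$X{\left(U,Z \right)} = 69 + U Z$ ($X{\left(U,Z \right)} = U Z + 69 = 69 + U Z$)
$- \frac{3337}{X{\left(47,f \right)}} - \frac{3426}{-2141} = - \frac{3337}{69 + 47 \left(-7\right)} - \frac{3426}{-2141} = - \frac{3337}{69 - 329} - - \frac{3426}{2141} = - \frac{3337}{-260} + \frac{3426}{2141} = \left(-3337\right) \left(- \frac{1}{260}\right) + \frac{3426}{2141} = \frac{3337}{260} + \frac{3426}{2141} = \frac{8035277}{556660}$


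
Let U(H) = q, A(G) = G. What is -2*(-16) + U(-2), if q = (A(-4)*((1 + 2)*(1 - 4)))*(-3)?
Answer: -76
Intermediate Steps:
q = -108 (q = -4*(1 + 2)*(1 - 4)*(-3) = -12*(-3)*(-3) = -4*(-9)*(-3) = 36*(-3) = -108)
U(H) = -108
-2*(-16) + U(-2) = -2*(-16) - 108 = 32 - 108 = -76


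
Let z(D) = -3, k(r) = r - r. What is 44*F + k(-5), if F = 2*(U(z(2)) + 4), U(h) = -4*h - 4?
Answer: 1056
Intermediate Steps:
k(r) = 0
U(h) = -4 - 4*h
F = 24 (F = 2*((-4 - 4*(-3)) + 4) = 2*((-4 + 12) + 4) = 2*(8 + 4) = 2*12 = 24)
44*F + k(-5) = 44*24 + 0 = 1056 + 0 = 1056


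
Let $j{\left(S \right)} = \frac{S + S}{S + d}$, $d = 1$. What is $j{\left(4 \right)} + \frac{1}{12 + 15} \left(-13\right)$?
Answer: $\frac{151}{135} \approx 1.1185$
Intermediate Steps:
$j{\left(S \right)} = \frac{2 S}{1 + S}$ ($j{\left(S \right)} = \frac{S + S}{S + 1} = \frac{2 S}{1 + S}$)
$j{\left(4 \right)} + \frac{1}{12 + 15} \left(-13\right) = 2 \cdot 4 \frac{1}{1 + 4} + \frac{1}{12 + 15} \left(-13\right) = 2 \cdot 4 \cdot \frac{1}{5} + \frac{1}{27} \left(-13\right) = \frac{8}{5} - \frac{13}{27} = \frac{151}{135}$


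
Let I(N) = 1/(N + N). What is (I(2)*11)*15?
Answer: 165/4 ≈ 41.250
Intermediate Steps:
I(N) = 1/(2*N)
(I(2)*11)*15 = (((½)/2)*11)*15 = (((½)*(½))*11)*15 = ((¼)*11)*15 = (11/4)*15 = 165/4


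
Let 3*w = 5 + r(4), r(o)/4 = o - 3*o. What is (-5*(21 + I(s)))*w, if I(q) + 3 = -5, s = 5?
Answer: 585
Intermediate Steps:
I(q) = -8 (I(q) = -3 - 5 = -8)
r(o) = -8*o (r(o) = 4*(o - 3*o) = 4*(-2*o) = -8*o)
w = -9 (w = (5 - 8*4)/3 = (5 - 32)/3 = (1/3)*(-27) = -9)
(-5*(21 + I(s)))*w = -5*(21 - 8)*(-9) = -5*13*(-9) = -65*(-9) = 585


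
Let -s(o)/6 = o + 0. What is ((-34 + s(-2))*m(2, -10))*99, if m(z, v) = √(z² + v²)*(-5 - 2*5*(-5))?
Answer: -196020*√26 ≈ -9.9951e+5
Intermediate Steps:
m(z, v) = 45*√(v² + z²) (m(z, v) = √(v² + z²)*(-5 - 10*(-5)) = √(v² + z²)*(-5 + 50) = √(v² + z²)*45 = 45*√(v² + z²))
s(o) = -6*o (s(o) = -6*(o + 0) = -6*o)
((-34 + s(-2))*m(2, -10))*99 = ((-34 - 6*(-2))*(45*√((-10)² + 2²)))*99 = ((-34 + 12)*(45*√(100 + 4)))*99 = -990*√104*99 = -990*2*√26*99 = -1980*√26*99 = -196020*√26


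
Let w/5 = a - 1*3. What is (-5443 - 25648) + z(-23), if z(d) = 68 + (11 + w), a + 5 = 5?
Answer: -31027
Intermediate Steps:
a = 0 (a = -5 + 5 = 0)
w = -15 (w = 5*(0 - 1*3) = 5*(0 - 3) = 5*(-3) = -15)
z(d) = 64 (z(d) = 68 + (11 - 15) = 68 - 4 = 64)
(-5443 - 25648) + z(-23) = (-5443 - 25648) + 64 = -31091 + 64 = -31027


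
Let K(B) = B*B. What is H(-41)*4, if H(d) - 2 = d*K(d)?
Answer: -275676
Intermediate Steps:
K(B) = B²
H(d) = 2 + d³ (H(d) = 2 + d*d² = 2 + d³)
H(-41)*4 = (2 + (-41)³)*4 = (2 - 68921)*4 = -68919*4 = -275676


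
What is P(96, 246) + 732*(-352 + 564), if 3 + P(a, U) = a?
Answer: 155277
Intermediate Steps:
P(a, U) = -3 + a
P(96, 246) + 732*(-352 + 564) = (-3 + 96) + 732*(-352 + 564) = 93 + 732*212 = 93 + 155184 = 155277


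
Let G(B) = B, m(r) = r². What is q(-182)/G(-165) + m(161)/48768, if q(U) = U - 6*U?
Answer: -2673461/536448 ≈ -4.9836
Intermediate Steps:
q(U) = -5*U
q(-182)/G(-165) + m(161)/48768 = -5*(-182)/(-165) + 161²/48768 = 910*(-1/165) + 25921*(1/48768) = -182/33 + 25921/48768 = -2673461/536448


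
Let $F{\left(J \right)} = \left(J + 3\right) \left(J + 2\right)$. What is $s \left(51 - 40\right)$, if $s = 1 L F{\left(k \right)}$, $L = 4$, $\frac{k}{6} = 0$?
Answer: $264$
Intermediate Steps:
$k = 0$ ($k = 6 \cdot 0 = 0$)
$F{\left(J \right)} = \left(2 + J\right) \left(3 + J\right)$ ($F{\left(J \right)} = \left(3 + J\right) \left(2 + J\right) = \left(2 + J\right) \left(3 + J\right)$)
$s = 24$ ($s = 1 \cdot 4 \left(6 + 0^{2} + 5 \cdot 0\right) = 4 \left(6 + 0 + 0\right) = 4 \cdot 6 = 24$)
$s \left(51 - 40\right) = 24 \left(51 - 40\right) = 24 \cdot 11 = 264$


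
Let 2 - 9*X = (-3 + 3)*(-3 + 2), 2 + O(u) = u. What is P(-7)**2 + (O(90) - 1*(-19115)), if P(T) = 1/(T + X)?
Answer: 71454444/3721 ≈ 19203.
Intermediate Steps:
O(u) = -2 + u
X = 2/9 (X = 2/9 - (-3 + 3)*(-3 + 2)/9 = 2/9 - 0*(-1) = 2/9 - 1/9*0 = 2/9 + 0 = 2/9 ≈ 0.22222)
P(T) = 1/(2/9 + T) (P(T) = 1/(T + 2/9) = 1/(2/9 + T))
P(-7)**2 + (O(90) - 1*(-19115)) = (9/(2 + 9*(-7)))**2 + ((-2 + 90) - 1*(-19115)) = (9/(2 - 63))**2 + (88 + 19115) = (9/(-61))**2 + 19203 = (9*(-1/61))**2 + 19203 = (-9/61)**2 + 19203 = 81/3721 + 19203 = 71454444/3721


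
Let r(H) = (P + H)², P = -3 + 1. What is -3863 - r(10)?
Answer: -3927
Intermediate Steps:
P = -2
r(H) = (-2 + H)²
-3863 - r(10) = -3863 - (-2 + 10)² = -3863 - 1*8² = -3863 - 1*64 = -3863 - 64 = -3927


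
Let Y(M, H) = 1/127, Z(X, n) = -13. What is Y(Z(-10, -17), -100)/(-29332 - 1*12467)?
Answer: -1/5308473 ≈ -1.8838e-7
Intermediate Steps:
Y(M, H) = 1/127
Y(Z(-10, -17), -100)/(-29332 - 1*12467) = 1/(127*(-29332 - 1*12467)) = 1/(127*(-29332 - 12467)) = (1/127)/(-41799) = (1/127)*(-1/41799) = -1/5308473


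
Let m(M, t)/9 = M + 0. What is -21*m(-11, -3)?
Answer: 2079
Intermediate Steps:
m(M, t) = 9*M (m(M, t) = 9*(M + 0) = 9*M)
-21*m(-11, -3) = -189*(-11) = -21*(-99) = 2079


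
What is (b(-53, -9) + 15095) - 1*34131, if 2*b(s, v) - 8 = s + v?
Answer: -19063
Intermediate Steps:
b(s, v) = 4 + s/2 + v/2 (b(s, v) = 4 + (s + v)/2 = 4 + (s/2 + v/2) = 4 + s/2 + v/2)
(b(-53, -9) + 15095) - 1*34131 = ((4 + (1/2)*(-53) + (1/2)*(-9)) + 15095) - 1*34131 = ((4 - 53/2 - 9/2) + 15095) - 34131 = (-27 + 15095) - 34131 = 15068 - 34131 = -19063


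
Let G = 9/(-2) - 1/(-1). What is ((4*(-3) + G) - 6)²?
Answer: 1849/4 ≈ 462.25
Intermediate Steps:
G = -7/2 (G = 9*(-½) - 1*(-1) = -9/2 + 1 = -7/2 ≈ -3.5000)
((4*(-3) + G) - 6)² = ((4*(-3) - 7/2) - 6)² = ((-12 - 7/2) - 6)² = (-31/2 - 6)² = (-43/2)² = 1849/4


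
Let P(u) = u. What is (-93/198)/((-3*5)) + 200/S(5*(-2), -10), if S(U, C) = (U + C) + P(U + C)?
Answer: -4919/990 ≈ -4.9687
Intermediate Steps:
S(U, C) = 2*C + 2*U (S(U, C) = (U + C) + (U + C) = (C + U) + (C + U) = 2*C + 2*U)
(-93/198)/((-3*5)) + 200/S(5*(-2), -10) = (-93/198)/((-3*5)) + 200/(2*(-10) + 2*(5*(-2))) = -93*1/198/(-15) + 200/(-20 + 2*(-10)) = -31/66*(-1/15) + 200/(-20 - 20) = 31/990 + 200/(-40) = 31/990 + 200*(-1/40) = 31/990 - 5 = -4919/990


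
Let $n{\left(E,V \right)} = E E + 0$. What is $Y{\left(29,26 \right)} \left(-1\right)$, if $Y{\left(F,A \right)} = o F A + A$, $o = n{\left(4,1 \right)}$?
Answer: $-12090$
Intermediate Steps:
$n{\left(E,V \right)} = E^{2}$ ($n{\left(E,V \right)} = E^{2} + 0 = E^{2}$)
$o = 16$ ($o = 4^{2} = 16$)
$Y{\left(F,A \right)} = A + 16 A F$ ($Y{\left(F,A \right)} = 16 F A + A = 16 A F + A = A + 16 A F$)
$Y{\left(29,26 \right)} \left(-1\right) = 26 \left(1 + 16 \cdot 29\right) \left(-1\right) = 26 \left(1 + 464\right) \left(-1\right) = 26 \cdot 465 \left(-1\right) = 12090 \left(-1\right) = -12090$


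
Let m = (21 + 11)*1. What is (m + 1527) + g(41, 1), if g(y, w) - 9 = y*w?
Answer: 1609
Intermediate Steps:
g(y, w) = 9 + w*y (g(y, w) = 9 + y*w = 9 + w*y)
m = 32 (m = 32*1 = 32)
(m + 1527) + g(41, 1) = (32 + 1527) + (9 + 1*41) = 1559 + (9 + 41) = 1559 + 50 = 1609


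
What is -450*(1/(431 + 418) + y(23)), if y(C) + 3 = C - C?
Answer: 381900/283 ≈ 1349.5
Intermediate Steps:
y(C) = -3 (y(C) = -3 + (C - C) = -3 + 0 = -3)
-450*(1/(431 + 418) + y(23)) = -450*(1/(431 + 418) - 3) = -450*(1/849 - 3) = -450*(-2546/849) = 381900/283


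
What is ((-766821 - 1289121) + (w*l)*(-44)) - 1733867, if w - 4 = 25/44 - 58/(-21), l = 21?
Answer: -3796582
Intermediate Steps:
w = 6773/924 (w = 4 + (25/44 - 58/(-21)) = 4 + (25*(1/44) - 58*(-1/21)) = 4 + (25/44 + 58/21) = 4 + 3077/924 = 6773/924 ≈ 7.3301)
((-766821 - 1289121) + (w*l)*(-44)) - 1733867 = ((-766821 - 1289121) + ((6773/924)*21)*(-44)) - 1733867 = (-2055942 + (6773/44)*(-44)) - 1733867 = (-2055942 - 6773) - 1733867 = -2062715 - 1733867 = -3796582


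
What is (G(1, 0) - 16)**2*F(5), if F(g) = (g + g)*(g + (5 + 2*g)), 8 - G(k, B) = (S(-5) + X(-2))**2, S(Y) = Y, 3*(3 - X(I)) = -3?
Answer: 16200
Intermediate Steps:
X(I) = 4 (X(I) = 3 - 1/3*(-3) = 3 + 1 = 4)
G(k, B) = 7 (G(k, B) = 8 - (-5 + 4)**2 = 8 - 1*(-1)**2 = 8 - 1*1 = 8 - 1 = 7)
F(g) = 2*g*(5 + 3*g) (F(g) = (2*g)*(5 + 3*g) = 2*g*(5 + 3*g))
(G(1, 0) - 16)**2*F(5) = (7 - 16)**2*(2*5*(5 + 3*5)) = (-9)**2*(2*5*(5 + 15)) = 81*(2*5*20) = 81*200 = 16200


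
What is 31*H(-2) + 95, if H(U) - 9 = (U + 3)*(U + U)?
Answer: 250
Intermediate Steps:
H(U) = 9 + 2*U*(3 + U) (H(U) = 9 + (U + 3)*(U + U) = 9 + (3 + U)*(2*U) = 9 + 2*U*(3 + U))
31*H(-2) + 95 = 31*(9 + 2*(-2)² + 6*(-2)) + 95 = 31*(9 + 2*4 - 12) + 95 = 31*(9 + 8 - 12) + 95 = 31*5 + 95 = 155 + 95 = 250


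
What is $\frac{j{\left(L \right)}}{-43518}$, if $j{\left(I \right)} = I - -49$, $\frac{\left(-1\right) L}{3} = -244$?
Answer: $- \frac{781}{43518} \approx -0.017947$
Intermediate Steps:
$L = 732$ ($L = \left(-3\right) \left(-244\right) = 732$)
$j{\left(I \right)} = 49 + I$ ($j{\left(I \right)} = I + 49 = 49 + I$)
$\frac{j{\left(L \right)}}{-43518} = \frac{49 + 732}{-43518} = 781 \left(- \frac{1}{43518}\right) = - \frac{781}{43518}$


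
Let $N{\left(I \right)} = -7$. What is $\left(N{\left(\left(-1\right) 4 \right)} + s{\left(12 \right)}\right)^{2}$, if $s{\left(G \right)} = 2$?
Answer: $25$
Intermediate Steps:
$\left(N{\left(\left(-1\right) 4 \right)} + s{\left(12 \right)}\right)^{2} = \left(-7 + 2\right)^{2} = \left(-5\right)^{2} = 25$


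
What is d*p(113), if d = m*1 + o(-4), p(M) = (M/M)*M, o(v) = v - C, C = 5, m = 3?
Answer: -678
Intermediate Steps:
o(v) = -5 + v (o(v) = v - 1*5 = v - 5 = -5 + v)
p(M) = M (p(M) = 1*M = M)
d = -6 (d = 3*1 + (-5 - 4) = 3 - 9 = -6)
d*p(113) = -6*113 = -678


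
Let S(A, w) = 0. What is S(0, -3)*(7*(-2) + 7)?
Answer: 0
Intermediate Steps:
S(0, -3)*(7*(-2) + 7) = 0*(7*(-2) + 7) = 0*(-14 + 7) = 0*(-7) = 0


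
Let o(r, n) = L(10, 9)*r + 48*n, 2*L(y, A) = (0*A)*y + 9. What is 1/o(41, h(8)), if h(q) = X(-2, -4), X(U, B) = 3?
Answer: 2/657 ≈ 0.0030441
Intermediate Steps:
h(q) = 3
L(y, A) = 9/2 (L(y, A) = ((0*A)*y + 9)/2 = (0*y + 9)/2 = (0 + 9)/2 = (1/2)*9 = 9/2)
o(r, n) = 48*n + 9*r/2 (o(r, n) = 9*r/2 + 48*n = 48*n + 9*r/2)
1/o(41, h(8)) = 1/(48*3 + (9/2)*41) = 1/(144 + 369/2) = 1/(657/2) = 2/657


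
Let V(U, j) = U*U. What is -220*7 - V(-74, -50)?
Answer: -7016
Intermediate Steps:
V(U, j) = U²
-220*7 - V(-74, -50) = -220*7 - 1*(-74)² = -1540 - 1*5476 = -1540 - 5476 = -7016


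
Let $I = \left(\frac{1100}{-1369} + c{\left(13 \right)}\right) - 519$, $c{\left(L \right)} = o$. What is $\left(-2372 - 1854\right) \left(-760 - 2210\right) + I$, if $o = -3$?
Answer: $\frac{17181904462}{1369} \approx 1.2551 \cdot 10^{7}$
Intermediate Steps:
$c{\left(L \right)} = -3$
$I = - \frac{715718}{1369}$ ($I = \left(\frac{1100}{-1369} - 3\right) - 519 = \left(1100 \left(- \frac{1}{1369}\right) - 3\right) - 519 = \left(- \frac{1100}{1369} - 3\right) - 519 = - \frac{5207}{1369} - 519 = - \frac{715718}{1369} \approx -522.8$)
$\left(-2372 - 1854\right) \left(-760 - 2210\right) + I = \left(-2372 - 1854\right) \left(-760 - 2210\right) - \frac{715718}{1369} = \left(-4226\right) \left(-2970\right) - \frac{715718}{1369} = 12551220 - \frac{715718}{1369} = \frac{17181904462}{1369}$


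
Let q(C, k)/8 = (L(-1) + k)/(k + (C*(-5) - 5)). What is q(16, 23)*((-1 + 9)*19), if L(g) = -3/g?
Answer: -15808/31 ≈ -509.94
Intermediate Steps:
q(C, k) = 8*(3 + k)/(-5 + k - 5*C) (q(C, k) = 8*((-3/(-1) + k)/(k + (C*(-5) - 5))) = 8*((-3*(-1) + k)/(k + (-5*C - 5))) = 8*((3 + k)/(k + (-5 - 5*C))) = 8*((3 + k)/(-5 + k - 5*C)) = 8*(3 + k)/(-5 + k - 5*C))
q(16, 23)*((-1 + 9)*19) = (8*(3 + 23)/(-5 + 23 - 5*16))*((-1 + 9)*19) = (8*26/(-5 + 23 - 80))*(8*19) = (8*26/(-62))*152 = (8*(-1/62)*26)*152 = -104/31*152 = -15808/31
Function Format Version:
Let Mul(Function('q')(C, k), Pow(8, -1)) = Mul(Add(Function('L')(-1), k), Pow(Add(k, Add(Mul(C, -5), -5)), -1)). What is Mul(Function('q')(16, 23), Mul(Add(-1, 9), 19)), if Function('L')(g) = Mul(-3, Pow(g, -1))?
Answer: Rational(-15808, 31) ≈ -509.94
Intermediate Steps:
Function('q')(C, k) = Mul(8, Pow(Add(-5, k, Mul(-5, C)), -1), Add(3, k)) (Function('q')(C, k) = Mul(8, Mul(Add(Mul(-3, Pow(-1, -1)), k), Pow(Add(k, Add(Mul(C, -5), -5)), -1))) = Mul(8, Mul(Add(Mul(-3, -1), k), Pow(Add(k, Add(Mul(-5, C), -5)), -1))) = Mul(8, Mul(Add(3, k), Pow(Add(k, Add(-5, Mul(-5, C))), -1))) = Mul(8, Mul(Add(3, k), Pow(Add(-5, k, Mul(-5, C)), -1))) = Mul(8, Mul(Pow(Add(-5, k, Mul(-5, C)), -1), Add(3, k))) = Mul(8, Pow(Add(-5, k, Mul(-5, C)), -1), Add(3, k)))
Mul(Function('q')(16, 23), Mul(Add(-1, 9), 19)) = Mul(Mul(8, Pow(Add(-5, 23, Mul(-5, 16)), -1), Add(3, 23)), Mul(Add(-1, 9), 19)) = Mul(Mul(8, Pow(Add(-5, 23, -80), -1), 26), Mul(8, 19)) = Mul(Mul(8, Pow(-62, -1), 26), 152) = Mul(Mul(8, Rational(-1, 62), 26), 152) = Mul(Rational(-104, 31), 152) = Rational(-15808, 31)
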